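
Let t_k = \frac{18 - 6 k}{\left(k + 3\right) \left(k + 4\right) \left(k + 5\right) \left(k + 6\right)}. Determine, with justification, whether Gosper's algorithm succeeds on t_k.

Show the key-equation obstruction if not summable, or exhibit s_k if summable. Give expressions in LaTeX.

Yes. s_k = \frac{k \left(k^{2} + 12 k + 107\right)}{20 \left(k + 3\right) \left(k + 4\right) \left(k + 5\right)}.

The ratio is (k - 2)*(k + 3)/((k - 3)*(k + 7)).
Gosper form: A/B · C(k+1)/C(k) with A=k + 3, B=k + 7, C=k - 3.
f must satisfy (k + 3)·f(k+1) − (k + 6)·f(k) = k - 3.
From deg A=1, deg B=1, deg C=1: d=3.
Coefficient equations give f(k) = -k*(k**2 + 12*k + 107)/120.
Get s_k = R·t_k = k*(k**2 + 12*k + 107)/(20*(k + 3)*(k + 4)*(k + 5)) with R(k) = B(k−1)f(k)/C(k) = -k*(k + 6)*(k**2 + 12*k + 107)/(120*(k - 3)).
s_(k+1) − s_k = 6*(3 - k)/(k**4 + 18*k**3 + 119*k**2 + 342*k + 360) = t_k.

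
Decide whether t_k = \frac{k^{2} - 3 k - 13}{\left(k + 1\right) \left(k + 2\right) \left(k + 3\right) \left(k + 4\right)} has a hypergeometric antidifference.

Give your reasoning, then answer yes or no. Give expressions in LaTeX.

Yes. s_k = \frac{k \left(- 2 k - 11\right)}{3 \left(k^{2} + 4 k + 3\right)}.

t_(k+1)/t_k = (k**3 - 16*k - 15)/(k**3 + 2*k**2 - 28*k - 65).
A = k + 1, B = k + 5, C = k**2 - 3*k - 13.
f must satisfy (k + 1)·f(k+1) − (k + 4)·f(k) = k**2 - 3*k - 13.
deg f ≤ 3 (via 1,1,2).
Solving with deg f ≤ 3: f(k) = -k*(k + 2)*(2*k + 11)/3.
R(k) = B(k−1)·f(k)/C(k) = -k*(k + 2)*(k + 4)*(2*k + 11)/(3*(k**2 - 3*k - 13)); s_k = R·t_k = k*(-2*k - 11)/(3*(k**2 + 4*k + 3)).
Δs = (k**2 - 3*k - 13)/(k**4 + 10*k**3 + 35*k**2 + 50*k + 24), as required.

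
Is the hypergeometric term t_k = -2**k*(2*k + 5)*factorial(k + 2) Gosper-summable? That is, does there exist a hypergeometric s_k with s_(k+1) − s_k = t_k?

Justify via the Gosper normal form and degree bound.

The ratio is 2*(k + 3)*(2*k + 7)/(2*k + 5).
Take A(k)=2*k + 6, B(k)=1, C(k)=k + 5/2.
Solve (2*k + 6)·f(k+1) − (1)·f(k) = k + 5/2.
d = 0 from the (1,0,1) case.
A polynomial solution: f(k) = 1/2.
Certificate R = B(k−1)f/C = 1/(2*k + 5) gives s_k = -2**k*factorial(k + 2).
Verify: -2**k*(2*k + 5)*factorial(k + 2) matches t_k.

Yes. s_k = -2**k*factorial(k + 2).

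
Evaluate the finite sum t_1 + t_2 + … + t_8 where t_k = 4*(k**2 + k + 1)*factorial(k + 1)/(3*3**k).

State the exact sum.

Σ = 1790704/243

t_(k+1)/t_k = (k + 2)*(k + (k + 1)**2 + 2)/(3*(k**2 + k + 1)).
A = k/3 + 2/3, B = 1, C = k**2 + k + 1.
Set up (k/3 + 2/3)·f(k+1) − (1)·f(k) − (k**2 + k + 1) = 0.
deg f ≤ 1 (via 1,0,2).
Coefficient equations give f(k) = 3*(k + 1).
Get s_k = R·t_k = 4*(k + 1)*factorial(k + 1)/3**k with R(k) = B(k−1)f(k)/C(k) = 3*(k + 1)/(k**2 + k + 1).
s_(k+1) − s_k = 4*(k**2 + k + 1)*factorial(k + 1)/(3*3**k) = t_k.
Evaluate s at k=9 and k=1: 1792000/243 and 16/3; difference 1790704/243.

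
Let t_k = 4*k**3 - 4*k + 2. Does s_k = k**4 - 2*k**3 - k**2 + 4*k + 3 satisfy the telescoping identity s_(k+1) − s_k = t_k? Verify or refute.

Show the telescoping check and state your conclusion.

Valid: the claim telescopes to t_k.

s_(k+1) = k**4 + 2*k**3 - k**2 + 5
s_(k+1) − s_k = 4*k**3 - 4*k + 2
(s_(k+1) − s_k) − t_k = 0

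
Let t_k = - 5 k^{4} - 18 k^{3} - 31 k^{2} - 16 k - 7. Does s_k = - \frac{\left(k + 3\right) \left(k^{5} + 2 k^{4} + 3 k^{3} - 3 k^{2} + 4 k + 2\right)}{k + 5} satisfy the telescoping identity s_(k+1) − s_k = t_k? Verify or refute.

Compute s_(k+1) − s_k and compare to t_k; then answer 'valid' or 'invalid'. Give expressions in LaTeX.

s_(k+1) = (-k**6 - 11*k**5 - 49*k**4 - 112*k**3 - 132*k**2 - 89*k - 36)/(k + 6)
s_(k+1) − s_k = (-5*k**6 - 65*k**5 - 297*k**4 - 661*k**3 - 765*k**2 - 391*k - 144)/(k**2 + 11*k + 30)
(s_(k+1) − s_k) − t_k = 2*(4*k**5 + 41*k**4 + 118*k**3 + 174*k**2 + 83*k + 33)/(k**2 + 11*k + 30)

Invalid: residual \frac{2 \left(4 k^{5} + 41 k^{4} + 118 k^{3} + 174 k^{2} + 83 k + 33\right)}{k^{2} + 11 k + 30} ≠ 0.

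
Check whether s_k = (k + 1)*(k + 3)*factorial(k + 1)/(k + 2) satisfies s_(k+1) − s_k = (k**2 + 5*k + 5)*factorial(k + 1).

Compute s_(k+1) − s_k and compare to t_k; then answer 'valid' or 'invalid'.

s_(k+1) = (k + 2)*(k + 4)*factorial(k + 2)/(k + 3)
s_(k+1) − s_k = (k**4 + 9*k**3 + 29*k**2 + 41*k + 23)*factorial(k + 1)/((k + 2)*(k + 3))
(s_(k+1) − s_k) − t_k = -(k**3 + 7*k**2 + 14*k + 7)*factorial(k + 1)/((k + 2)*(k + 3))

Invalid: residual -(k**3 + 7*k**2 + 14*k + 7)*factorial(k + 1)/((k + 2)*(k + 3)) ≠ 0.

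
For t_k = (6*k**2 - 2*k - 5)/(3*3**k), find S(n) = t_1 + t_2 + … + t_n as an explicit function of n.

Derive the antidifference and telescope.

S(n) = 3**(-n - 1)*(5*3**n - 3*n**2 - 8*n - 5)

Compute t_(k+1)/t_k: get (6*k**2 + 10*k - 1)/(3*(6*k**2 - 2*k - 5)).
Factor: A=1/3; B=1; C=k**2 - k/3 - 5/6.
f must satisfy (1/3)·f(k+1) − (1)·f(k) = k**2 - k/3 - 5/6.
Degrees (0,0,2) ⇒ d ≤ 2.
Solve for f: f(k) = -k*(3*k + 2)/2 (degree 2 ≤ 2).
Then R = B(k−1)f/C = -3*k*(3*k + 2)/(6*k**2 - 2*k - 5), so s_k = R(k)·t_k = k*(-3*k - 2)/3**k.
s_(k+1) − s_k = (6*k**2 - 2*k - 5)/(3*3**k) = t_k.
s_(n+1) = 3**(-n - 1)*(-3*n**2 - 8*n - 5) and s_(1) = -5/3, so S(n) = 3**(-n - 1)*(5*3**n - 3*n**2 - 8*n - 5).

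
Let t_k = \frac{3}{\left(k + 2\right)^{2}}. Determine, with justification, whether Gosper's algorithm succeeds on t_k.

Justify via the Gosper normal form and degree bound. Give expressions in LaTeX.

The ratio is (k + 2)**2/(k + 3)**2.
Factor: A=k**2 + 4*k + 4; B=k**2 + 6*k + 9; C=1.
Need (k**2 + 4*k + 4)·f(k+1) − (k**2 + 4*k + 4)·f(k) = 1.
Degrees (2,2,0) ⇒ d ≤ 0.
Write f(k) = c0. Then LHS − RHS = -1, requiring -1 = 0: contradictory. No certificate.

No — key equation has no polynomial f.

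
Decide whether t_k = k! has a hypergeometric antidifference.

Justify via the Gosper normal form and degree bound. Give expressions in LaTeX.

The ratio is k + 1.
Normal form (A,B,C) = (k + 1, 1, 1).
Key eq: (k + 1)·f(k+1) = (1)·f(k) + (1).
deg f ≤ -1 (via 1,0,0).
Negative degree bound (-1): no f exists, t_k not Gosper-summable.

No — negative degree bound, so no certificate f.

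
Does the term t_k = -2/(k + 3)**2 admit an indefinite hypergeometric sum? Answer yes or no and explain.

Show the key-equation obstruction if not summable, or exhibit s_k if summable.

r(k) = (k + 3)**2/(k + 4)**2 after simplifying.
A = k**2 + 6*k + 9, B = k**2 + 8*k + 16, C = 1.
Solve (k**2 + 6*k + 9)·f(k+1) − (k**2 + 6*k + 9)·f(k) = 1.
From deg A=2, deg B=2, deg C=0: d=0.
f = c0 ⇒ A·f(k+1) − B(k−1)·f(k) − C = -1. The system {-1 = 0} is inconsistent; no antidifference.

No — t_k has no hypergeometric antidifference.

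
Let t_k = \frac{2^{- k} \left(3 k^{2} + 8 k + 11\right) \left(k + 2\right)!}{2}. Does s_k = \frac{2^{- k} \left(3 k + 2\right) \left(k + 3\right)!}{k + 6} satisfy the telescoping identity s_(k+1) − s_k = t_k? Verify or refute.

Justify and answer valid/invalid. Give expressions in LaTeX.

Invalid: residual - \frac{3 \cdot 2^{- k} \left(3 k^{3} + 26 k^{2} + 53 k + 62\right) \left(k + 2\right)!}{2 \left(k + 6\right) \left(k + 7\right)} ≠ 0.

s_(k+1) = (3*k + 5)*factorial(k + 4)/(2*2**k*(k + 7))
s_(k+1) − s_k = (3*k**3 + 29*k**2 + 76*k + 92)*factorial(k + 3)/(2*2**k*(k + 6)*(k + 7))
(s_(k+1) − s_k) − t_k = -3*(3*k**3 + 26*k**2 + 53*k + 62)*factorial(k + 2)/(2*2**k*(k + 6)*(k + 7))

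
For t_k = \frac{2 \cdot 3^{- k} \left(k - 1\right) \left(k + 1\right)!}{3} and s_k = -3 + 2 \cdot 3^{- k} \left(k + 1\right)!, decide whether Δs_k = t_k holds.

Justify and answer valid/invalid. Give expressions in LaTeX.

valid (s_(k+1) − s_k reduces to t_k)

s_(k+1) = 2*3**(-k - 1)*factorial(k + 2) - 3
s_(k+1) − s_k = 2*(k - 1)*factorial(k + 1)/(3*3**k)
(s_(k+1) − s_k) − t_k = 0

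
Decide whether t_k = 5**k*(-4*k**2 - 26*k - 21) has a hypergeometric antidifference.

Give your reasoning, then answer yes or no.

r(k) = 5*(4*k**2 + 34*k + 51)/(4*k**2 + 26*k + 21) after simplifying.
So A=5 and B=1, with C=k**2 + 13*k/2 + 21/4.
Key eq: (5)·f(k+1) = (1)·f(k) + (k**2 + 13*k/2 + 21/4).
From deg A=0, deg B=0, deg C=2: d=2.
Match coefficients ⇒ f(k) = (k**2 + 4*k - 1)/4.
Then R = B(k−1)f/C = (k**2 + 4*k - 1)/(4*k**2 + 26*k + 21), so s_k = R(k)·t_k = 5**k*(-k**2 - 4*k + 1).
Check: Δs_k = 5**k*(-4*k**2 - 26*k - 21). ✓

Yes. s_k = 5**k*(-k**2 - 4*k + 1).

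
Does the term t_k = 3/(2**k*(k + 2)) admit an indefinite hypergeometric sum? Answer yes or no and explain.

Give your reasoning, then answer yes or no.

No. Not Gosper-summable.

Compute t_(k+1)/t_k: get (k + 2)/(2*(k + 3)).
Factor: A=k/2 + 1; B=k + 3; C=1.
Set up (k/2 + 1)·f(k+1) − (k + 2)·f(k) − (1) = 0.
From deg A=1, deg B=1, deg C=0: d=-1.
Negative degree bound (-1): no f exists, t_k not Gosper-summable.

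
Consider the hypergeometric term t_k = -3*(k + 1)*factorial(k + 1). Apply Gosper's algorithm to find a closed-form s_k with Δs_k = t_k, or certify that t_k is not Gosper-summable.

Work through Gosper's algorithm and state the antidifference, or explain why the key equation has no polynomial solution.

s_k = -3*factorial(k + 1)

Step 1: r(k) = (k + 2)**2/(k + 1).
Take A(k)=k + 2, B(k)=1, C(k)=k + 1.
Key eq: (k + 2)·f(k+1) = (1)·f(k) + (k + 1).
Degrees (1,0,1) ⇒ d ≤ 0.
A polynomial solution: f(k) = 1.
Then R = B(k−1)f/C = 1/(k + 1), so s_k = R(k)·t_k = -3*factorial(k + 1).
Δs = -3*(k + 1)*factorial(k + 1), as required.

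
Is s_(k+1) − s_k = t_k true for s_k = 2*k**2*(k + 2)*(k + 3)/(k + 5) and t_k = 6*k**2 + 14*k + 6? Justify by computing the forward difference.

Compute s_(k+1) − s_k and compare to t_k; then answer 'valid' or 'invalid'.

Invalid: residual 4*(-2*k**3 - 20*k**2 - 38*k - 15)/(k**2 + 11*k + 30) ≠ 0.

s_(k+1) = 2*(k + 1)**2*(k + 3)*(k + 4)/(k + 6)
s_(k+1) − s_k = 2*(3*k**4 + 36*k**3 + 130*k**2 + 167*k + 60)/(k**2 + 11*k + 30)
(s_(k+1) − s_k) − t_k = 4*(-2*k**3 - 20*k**2 - 38*k - 15)/(k**2 + 11*k + 30)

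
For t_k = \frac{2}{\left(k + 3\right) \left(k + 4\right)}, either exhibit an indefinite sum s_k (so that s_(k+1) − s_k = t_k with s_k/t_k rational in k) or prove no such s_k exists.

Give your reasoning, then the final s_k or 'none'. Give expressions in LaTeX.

t_(k+1)/t_k = (k + 3)/(k + 5).
Take A(k)=k + 3, B(k)=k + 5, C(k)=1.
Need (k + 3)·f(k+1) − (k + 4)·f(k) = 1.
deg f ≤ 1 (via 1,1,0).
Solving with deg f ≤ 1: f(k) = k/3.
Certificate R = B(k−1)f/C = k*(k + 4)/3 gives s_k = 2*k/(3*(k + 3)).
Verify: 2/(k**2 + 7*k + 12) matches t_k.

s_k = \frac{2 k}{3 \left(k + 3\right)}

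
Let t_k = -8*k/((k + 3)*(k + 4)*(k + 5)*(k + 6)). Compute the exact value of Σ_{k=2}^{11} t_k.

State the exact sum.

Σ = -317/7140

t_(k+1)/t_k = (k + 1)*(k + 3)/(k*(k + 7)).
Take A(k)=k + 3, B(k)=k + 7, C(k)=k.
Set up (k + 3)·f(k+1) − (k + 6)·f(k) − (k) = 0.
From deg A=1, deg B=1, deg C=1: d=3.
Coefficient equations give f(k) = k*(k - 1)*(k + 13)/120.
Get s_k = R·t_k = k*(-k**2 - 12*k + 13)/(15*(k + 3)*(k + 4)*(k + 5)) with R(k) = B(k−1)f(k)/C(k) = (k - 1)*(k + 6)*(k + 13)/120.
s_(k+1) − s_k = -8*k/(k**4 + 18*k**3 + 119*k**2 + 342*k + 360) = t_k.
Telescoping: Σ = s_(12) − s_(2) = -11/204 − (-1/105) = -317/7140.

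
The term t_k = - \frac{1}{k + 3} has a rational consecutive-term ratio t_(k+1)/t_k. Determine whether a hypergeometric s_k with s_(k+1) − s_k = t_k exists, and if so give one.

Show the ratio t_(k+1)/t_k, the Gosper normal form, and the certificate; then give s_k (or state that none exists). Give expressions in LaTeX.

not Gosper-summable; s_k does not exist

The ratio is (k + 3)/(k + 4).
So A=k + 3 and B=k + 4, with C=1.
f must satisfy (k + 3)·f(k+1) − (k + 3)·f(k) = 1.
deg f ≤ 0 (via 1,1,0).
Write f(k) = c0. Then LHS − RHS = -1, requiring -1 = 0: contradictory. No certificate.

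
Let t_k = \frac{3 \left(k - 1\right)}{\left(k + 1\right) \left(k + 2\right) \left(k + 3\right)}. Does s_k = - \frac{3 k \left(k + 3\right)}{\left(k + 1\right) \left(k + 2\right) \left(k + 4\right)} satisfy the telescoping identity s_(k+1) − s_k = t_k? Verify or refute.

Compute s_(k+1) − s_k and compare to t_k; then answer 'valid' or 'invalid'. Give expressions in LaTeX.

Invalid: residual \frac{6 \left(- k^{2} - 3 k + 2\right)}{k^{5} + 15 k^{4} + 85 k^{3} + 225 k^{2} + 274 k + 120} ≠ 0.

s_(k+1) = -3*(k + 1)*(k + 4)/((k + 2)*(k + 3)*(k + 5))
s_(k+1) − s_k = 3*(k**3 + 6*k**2 + 5*k - 16)/(k**5 + 15*k**4 + 85*k**3 + 225*k**2 + 274*k + 120)
(s_(k+1) − s_k) − t_k = 6*(-k**2 - 3*k + 2)/(k**5 + 15*k**4 + 85*k**3 + 225*k**2 + 274*k + 120)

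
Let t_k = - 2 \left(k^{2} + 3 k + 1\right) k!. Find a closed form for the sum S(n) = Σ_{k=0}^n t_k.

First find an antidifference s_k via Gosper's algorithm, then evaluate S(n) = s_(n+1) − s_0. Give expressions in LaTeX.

Ratio r(k) = (k + 1)*(3*k + (k + 1)**2 + 4)/(k**2 + 3*k + 1).
Gosper form: A/B · C(k+1)/C(k) with A=k + 1, B=1, C=k**2 + 3*k + 1.
f must satisfy (k + 1)·f(k+1) − (1)·f(k) = k**2 + 3*k + 1.
d = 1 from the (1,0,2) case.
Match coefficients ⇒ f(k) = k + 2.
Then R = B(k−1)f/C = (k + 2)/(k**2 + 3*k + 1), so s_k = R(k)·t_k = -2*(k + 2)*factorial(k).
Verify: -2*(k**2 + 3*k + 1)*factorial(k) matches t_k.
s_(n+1) = -2*(n + 3)*factorial(n + 1) and s_(0) = -4, so S(n) = -2*n**2*factorial(n) - 8*n*factorial(n) - 6*factorial(n) + 4.

S(n) = - 2 n^{2} n! - 8 n n! - 6 n! + 4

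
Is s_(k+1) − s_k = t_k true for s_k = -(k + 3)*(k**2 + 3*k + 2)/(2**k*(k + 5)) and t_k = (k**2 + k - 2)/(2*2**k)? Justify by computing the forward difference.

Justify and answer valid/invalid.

s_(k+1) = -(k + 4)*(3*k + (k + 1)**2 + 5)/(2*2**k*(k + 6))
s_(k+1) − s_k = (k**4 + 10*k**3 + 23*k**2 - 10*k - 48)/(2*2**k*(k**2 + 11*k + 30))
(s_(k+1) − s_k) − t_k = (-k**3 - 8*k**2 - 9*k + 6)/(2**k*(k**2 + 11*k + 30))

Invalid: residual (-k**3 - 8*k**2 - 9*k + 6)/(2**k*(k**2 + 11*k + 30)) ≠ 0.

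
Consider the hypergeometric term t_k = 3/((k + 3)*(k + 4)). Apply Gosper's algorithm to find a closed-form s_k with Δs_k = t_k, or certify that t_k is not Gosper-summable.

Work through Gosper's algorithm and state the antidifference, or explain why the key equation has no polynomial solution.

s_k = k/(k + 3)

Step 1: r(k) = (k + 3)/(k + 5).
Normal form (A,B,C) = (k + 3, k + 5, 1).
Set up (k + 3)·f(k+1) − (k + 4)·f(k) − (1) = 0.
From deg A=1, deg B=1, deg C=0: d=1.
Coefficient equations give f(k) = k/3.
So s_k = (B(k−1)f/C)·t_k = (k*(k + 4)/3)·t_k = k/(k + 3).
s_(k+1) − s_k = 3/(k**2 + 7*k + 12) = t_k.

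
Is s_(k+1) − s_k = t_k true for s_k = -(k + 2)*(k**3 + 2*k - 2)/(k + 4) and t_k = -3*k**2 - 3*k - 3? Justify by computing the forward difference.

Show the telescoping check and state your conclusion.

Invalid: residual 2*(2*k**3 + 15*k**2 + 13*k + 14)/(k**2 + 9*k + 20) ≠ 0.

s_(k+1) = -(k + 3)*(2*k + (k + 1)**3)/(k + 5)
s_(k+1) − s_k = (-3*k**4 - 26*k**3 - 60*k**2 - 61*k - 32)/(k**2 + 9*k + 20)
(s_(k+1) − s_k) − t_k = 2*(2*k**3 + 15*k**2 + 13*k + 14)/(k**2 + 9*k + 20)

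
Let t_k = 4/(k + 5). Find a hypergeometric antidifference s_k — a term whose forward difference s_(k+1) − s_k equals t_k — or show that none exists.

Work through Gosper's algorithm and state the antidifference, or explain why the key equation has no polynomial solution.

none — t_k is not Gosper-summable

t_(k+1)/t_k = (k + 5)/(k + 6).
Factor: A=k + 5; B=k + 6; C=1.
Need (k + 5)·f(k+1) − (k + 5)·f(k) = 1.
deg f ≤ 0 (via 1,1,0).
Generic f = c0 gives residual -1; -1 = 0 cannot hold, so t_k is not Gosper-summable.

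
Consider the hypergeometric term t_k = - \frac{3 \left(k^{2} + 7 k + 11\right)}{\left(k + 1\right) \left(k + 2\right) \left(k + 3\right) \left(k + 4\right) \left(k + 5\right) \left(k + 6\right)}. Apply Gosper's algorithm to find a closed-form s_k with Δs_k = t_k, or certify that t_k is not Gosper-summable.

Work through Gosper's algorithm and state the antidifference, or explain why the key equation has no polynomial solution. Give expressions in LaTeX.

s_k = \frac{k \left(- k^{2} - 9 k - 23\right)}{15 \left(k^{3} + 9 k^{2} + 23 k + 15\right)}

t_(k+1)/t_k = (k + 1)*(7*k + (k + 1)**2 + 18)/((k + 7)*(k**2 + 7*k + 11)).
A = k + 1, B = k + 7, C = k**2 + 7*k + 11.
Set up (k + 1)·f(k+1) − (k + 6)·f(k) − (k**2 + 7*k + 11) = 0.
Bound: deg f ≤ 5.
Solve for f: f(k) = k*(k + 2)*(k + 4)*(k**2 + 9*k + 23)/45 (degree 5 ≤ 5).
So s_k = (B(k−1)f/C)·t_k = (k*(k + 2)*(k + 4)*(k + 6)*(k**2 + 9*k + 23)/(45*(k**2 + 7*k + 11)))·t_k = k*(-k**2 - 9*k - 23)/(15*(k**3 + 9*k**2 + 23*k + 15)).
Verify: 3*(-k**2 - 7*k - 11)/(k**6 + 21*k**5 + 175*k**4 + 735*k**3 + 1624*k**2 + 1764*k + 720) matches t_k.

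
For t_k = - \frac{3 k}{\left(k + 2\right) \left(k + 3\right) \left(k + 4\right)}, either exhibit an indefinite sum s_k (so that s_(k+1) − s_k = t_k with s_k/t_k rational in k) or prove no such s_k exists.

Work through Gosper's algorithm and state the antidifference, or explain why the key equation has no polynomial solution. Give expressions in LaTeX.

r(k) = (k + 1)*(k + 2)/(k*(k + 5)) after simplifying.
A = k + 2, B = k + 5, C = k.
Key eq: (k + 2)·f(k+1) = (k + 4)·f(k) + (k).
deg f ≤ 2 (via 1,1,1).
Solving with deg f ≤ 2: f(k) = k*(k - 1)/6.
So s_k = (B(k−1)f/C)·t_k = ((k - 1)*(k + 4)/6)·t_k = k*(1 - k)/(2*(k + 2)*(k + 3)).
Verify: -3*k/(k**3 + 9*k**2 + 26*k + 24) matches t_k.

s_k = \frac{k \left(1 - k\right)}{2 \left(k + 2\right) \left(k + 3\right)}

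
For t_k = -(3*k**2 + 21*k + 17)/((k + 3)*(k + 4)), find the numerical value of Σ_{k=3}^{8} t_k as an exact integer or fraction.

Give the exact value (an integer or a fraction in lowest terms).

Step 1: r(k) = (k + 3)*(21*k + 3*(k + 1)**2 + 38)/((k + 5)*(3*k**2 + 21*k + 17)).
Gosper form: A/B · C(k+1)/C(k) with A=k + 3, B=k + 5, C=k**2 + 7*k + 17/3.
Key eq: (k + 3)·f(k+1) = (k + 4)·f(k) + (k**2 + 7*k + 17/3).
d = 2 from the (1,1,2) case.
Solving with deg f ≤ 2: f(k) = k*(9*k + 8)/9.
Then R = B(k−1)f/C = k*(k + 4)*(9*k + 8)/(3*(3*k**2 + 21*k + 17)), so s_k = R(k)·t_k = k*(-9*k - 8)/(3*(k + 3)).
Δs = (-3*k**2 - 21*k - 17)/(k**2 + 7*k + 12), as required.
Sum = s_(9) − s_(3); s_(9) = -89/4, s_(3) = -35/6 ⇒ -197/12.

Σ = -197/12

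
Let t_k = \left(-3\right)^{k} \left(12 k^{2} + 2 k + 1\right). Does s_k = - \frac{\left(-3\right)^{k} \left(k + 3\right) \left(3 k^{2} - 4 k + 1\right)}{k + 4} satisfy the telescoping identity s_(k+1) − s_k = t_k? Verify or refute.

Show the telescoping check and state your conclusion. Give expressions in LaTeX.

Invalid: residual \frac{\left(-3\right)^{k} \left(- 12 k^{3} - 53 k^{2} - 5 k - 5\right)}{k^{2} + 9 k + 20} ≠ 0.

s_(k+1) = 3*(-3)**k*k*(3*k**2 + 14*k + 8)/(k + 5)
s_(k+1) − s_k = (-3)**k*(12*k**4 + 98*k**3 + 206*k**2 + 44*k + 15)/(k**2 + 9*k + 20)
(s_(k+1) − s_k) − t_k = (-3)**k*(-12*k**3 - 53*k**2 - 5*k - 5)/(k**2 + 9*k + 20)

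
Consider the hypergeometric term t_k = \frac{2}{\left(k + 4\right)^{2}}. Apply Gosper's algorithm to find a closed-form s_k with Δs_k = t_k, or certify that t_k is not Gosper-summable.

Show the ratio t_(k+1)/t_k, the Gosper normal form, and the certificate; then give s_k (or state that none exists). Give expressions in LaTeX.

no hypergeometric antidifference exists

The ratio is (k + 4)**2/(k + 5)**2.
Gosper form: A/B · C(k+1)/C(k) with A=k**2 + 8*k + 16, B=k**2 + 10*k + 25, C=1.
Need (k**2 + 8*k + 16)·f(k+1) − (k**2 + 8*k + 16)·f(k) = 1.
Degrees (2,2,0) ⇒ d ≤ 0.
Write f(k) = c0. Then LHS − RHS = -1, requiring -1 = 0: contradictory. No certificate.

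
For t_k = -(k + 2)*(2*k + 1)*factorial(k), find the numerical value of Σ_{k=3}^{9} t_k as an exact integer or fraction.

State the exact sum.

Ratio r(k) = (k + 1)*(k + 3)*(2*k + 3)/((k + 2)*(2*k + 1)).
Factor: A=k + 1; B=1; C=k**2 + 5*k/2 + 1.
f must satisfy (k + 1)·f(k+1) − (1)·f(k) = k**2 + 5*k/2 + 1.
d = 1 from the (1,0,2) case.
A polynomial solution: f(k) = (2*k + 3)/2.
Certificate R = B(k−1)f/C = (2*k + 3)/((k + 2)*(2*k + 1)) gives s_k = -(2*k + 3)*factorial(k).
Δs = -(k + 2)*(2*k + 1)*factorial(k), as required.
Σ_(k=3)^(9) t_k = s_(10) − s_(3) = -83462400 − (-54) = -83462346.

Σ = -83462346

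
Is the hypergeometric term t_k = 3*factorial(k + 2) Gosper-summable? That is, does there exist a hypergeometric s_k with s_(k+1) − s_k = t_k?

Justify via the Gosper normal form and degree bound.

No — t_k has no hypergeometric antidifference.

Compute t_(k+1)/t_k: get k + 3.
So A=k + 3 and B=1, with C=1.
Key eq: (k + 3)·f(k+1) = (1)·f(k) + (1).
d = -1 from the (1,0,0) case.
Negative degree bound (-1): no f exists, t_k not Gosper-summable.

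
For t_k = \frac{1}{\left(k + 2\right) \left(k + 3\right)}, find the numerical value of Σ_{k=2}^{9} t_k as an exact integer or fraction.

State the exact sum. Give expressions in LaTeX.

Ratio r(k) = (k + 2)/(k + 4).
Take A(k)=k + 2, B(k)=k + 4, C(k)=1.
Key eq: (k + 2)·f(k+1) = (k + 3)·f(k) + (1).
From deg A=1, deg B=1, deg C=0: d=1.
Match coefficients ⇒ f(k) = k/2.
Get s_k = R·t_k = k/(2*(k + 2)) with R(k) = B(k−1)f(k)/C(k) = k*(k + 3)/2.
Check: Δs_k = 1/(k**2 + 5*k + 6). ✓
Evaluate s at k=10 and k=2: 5/12 and 1/4; difference 1/6.

Σ = 1/6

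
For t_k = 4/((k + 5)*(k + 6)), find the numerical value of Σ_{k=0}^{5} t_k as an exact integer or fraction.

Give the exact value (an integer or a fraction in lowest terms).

Σ = 24/55

t_(k+1)/t_k = (k + 5)/(k + 7).
Gosper form: A/B · C(k+1)/C(k) with A=k + 5, B=k + 7, C=1.
Set up (k + 5)·f(k+1) − (k + 6)·f(k) − (1) = 0.
Bound: deg f ≤ 1.
A polynomial solution: f(k) = k/5.
R(k) = B(k−1)·f(k)/C(k) = k*(k + 6)/5; s_k = R·t_k = 4*k/(5*(k + 5)).
s_(k+1) − s_k = 4/(k**2 + 11*k + 30) = t_k.
Evaluate s at k=6 and k=0: 24/55 and 0; difference 24/55.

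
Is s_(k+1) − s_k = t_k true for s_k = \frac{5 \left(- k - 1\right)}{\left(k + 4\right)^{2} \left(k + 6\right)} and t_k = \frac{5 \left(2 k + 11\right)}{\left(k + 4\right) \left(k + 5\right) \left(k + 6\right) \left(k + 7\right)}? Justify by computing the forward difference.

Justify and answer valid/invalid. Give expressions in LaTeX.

Invalid: residual \frac{15 \left(- 3 k^{2} - 31 k - 79\right)}{k^{6} + 31 k^{5} + 397 k^{4} + 2689 k^{3} + 10162 k^{2} + 20320 k + 16800} ≠ 0.

s_(k+1) = 5*(-k - 2)/((k + 5)**2*(k + 7))
s_(k+1) − s_k = 5*(2*k**3 + 20*k**2 + 46*k - 17)/(k**6 + 31*k**5 + 397*k**4 + 2689*k**3 + 10162*k**2 + 20320*k + 16800)
(s_(k+1) − s_k) − t_k = 15*(-3*k**2 - 31*k - 79)/(k**6 + 31*k**5 + 397*k**4 + 2689*k**3 + 10162*k**2 + 20320*k + 16800)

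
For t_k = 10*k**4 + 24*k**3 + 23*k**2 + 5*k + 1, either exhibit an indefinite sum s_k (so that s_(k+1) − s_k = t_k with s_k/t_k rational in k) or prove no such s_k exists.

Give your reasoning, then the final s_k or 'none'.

s_k = k*(2*k**4 + k**3 - k**2 - 3*k + 2)

r(k) = (10*k**4 + 64*k**3 + 155*k**2 + 163*k + 63)/(10*k**4 + 24*k**3 + 23*k**2 + 5*k + 1) after simplifying.
So A=1 and B=1, with C=k**4 + 12*k**3/5 + 23*k**2/10 + k/2 + 1/10.
Need (1)·f(k+1) − (1)·f(k) = k**4 + 12*k**3/5 + 23*k**2/10 + k/2 + 1/10.
From deg A=0, deg B=0, deg C=4: d=5.
Coefficient equations give f(k) = k*(2*k**4 + k**3 - k**2 - 3*k + 2)/10.
Certificate R = B(k−1)f/C = k*(2*k**4 + k**3 - k**2 - 3*k + 2)/(10*k**4 + 24*k**3 + 23*k**2 + 5*k + 1) gives s_k = k*(2*k**4 + k**3 - k**2 - 3*k + 2).
Verify: 10*k**4 + 24*k**3 + 23*k**2 + 5*k + 1 matches t_k.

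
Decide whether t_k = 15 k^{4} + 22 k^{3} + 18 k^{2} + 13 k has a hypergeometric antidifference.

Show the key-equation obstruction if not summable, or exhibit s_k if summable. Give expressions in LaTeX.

Yes. s_k = k \left(3 k^{4} - 2 k^{3} + 3 k - 4\right).

Ratio r(k) = (15*k**4 + 82*k**3 + 174*k**2 + 175*k + 68)/(k*(15*k**3 + 22*k**2 + 18*k + 13)).
Gosper form: A/B · C(k+1)/C(k) with A=1, B=1, C=k**4 + 22*k**3/15 + 6*k**2/5 + 13*k/15.
f must satisfy (1)·f(k+1) − (1)·f(k) = k**4 + 22*k**3/15 + 6*k**2/5 + 13*k/15.
deg f ≤ 5 (via 0,0,4).
A polynomial solution: f(k) = k*(k - 1)*(3*k**3 + k**2 + k + 4)/15.
R(k) = B(k−1)·f(k)/C(k) = (k - 1)*(3*k**3 + k**2 + k + 4)/(15*k**3 + 22*k**2 + 18*k + 13); s_k = R·t_k = k*(3*k**4 - 2*k**3 + 3*k - 4).
Check: Δs_k = k*(15*k**3 + 22*k**2 + 18*k + 13). ✓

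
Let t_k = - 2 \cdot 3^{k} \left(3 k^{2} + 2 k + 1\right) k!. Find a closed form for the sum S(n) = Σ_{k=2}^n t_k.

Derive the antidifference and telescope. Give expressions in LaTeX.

t_(k+1)/t_k = 3*(3*k**3 + 11*k**2 + 14*k + 6)/(3*k**2 + 2*k + 1).
Factor: A=3*k + 3; B=1; C=k**2 + 2*k/3 + 1/3.
Need (3*k + 3)·f(k+1) − (1)·f(k) = k**2 + 2*k/3 + 1/3.
Degrees (1,0,2) ⇒ d ≤ 1.
Solve for f: f(k) = (k - 1)/3 (degree 1 ≤ 1).
Certificate R = B(k−1)f/C = (k - 1)/(3*k**2 + 2*k + 1) gives s_k = -2*3**k*(k - 1)*factorial(k).
Verify: -2*3**k*(3*k**2 + 2*k + 1)*factorial(k) matches t_k.
Telescope: S(n) = s_(n+1) − s_(2) = -6*3**n*n*factorial(n + 1) − (-36) = -6*3**n*n*factorial(n + 1) + 36.

S(n) = - 6 \cdot 3^{n} n \left(n + 1\right)! + 36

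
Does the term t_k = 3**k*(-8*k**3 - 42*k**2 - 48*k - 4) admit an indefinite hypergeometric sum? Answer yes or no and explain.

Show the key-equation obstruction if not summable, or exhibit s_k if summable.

Yes. s_k = 3**k*(-4*k**3 - 3*k**2 + 3*k + 4).

Compute t_(k+1)/t_k: get 3*(4*k**3 + 33*k**2 + 78*k + 51)/(4*k**3 + 21*k**2 + 24*k + 2).
Normal form (A,B,C) = (3, 1, k**3 + 21*k**2/4 + 6*k + 1/2).
Need (3)·f(k+1) − (1)·f(k) = k**3 + 21*k**2/4 + 6*k + 1/2.
d = 3 from the (0,0,3) case.
A polynomial solution: f(k) = (k - 1)*(4*k**2 + 7*k + 4)/8.
So s_k = (B(k−1)f/C)·t_k = ((k - 1)*(4*k**2 + 7*k + 4)/(2*(4*k**3 + 21*k**2 + 24*k + 2)))·t_k = 3**k*(-4*k**3 - 3*k**2 + 3*k + 4).
Check: Δs_k = 3**k*(-8*k**3 - 42*k**2 - 48*k - 4). ✓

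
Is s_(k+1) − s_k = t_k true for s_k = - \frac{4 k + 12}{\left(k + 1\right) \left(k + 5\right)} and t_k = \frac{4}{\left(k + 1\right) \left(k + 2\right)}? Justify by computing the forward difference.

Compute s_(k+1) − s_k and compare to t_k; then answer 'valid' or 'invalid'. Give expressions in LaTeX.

s_(k+1) = 4*(-k - 4)/((k + 2)*(k + 6))
s_(k+1) − s_k = 4*(k**2 + 7*k + 16)/(k**4 + 14*k**3 + 65*k**2 + 112*k + 60)
(s_(k+1) − s_k) − t_k = 8*(-2*k - 7)/(k**4 + 14*k**3 + 65*k**2 + 112*k + 60)

Invalid: residual \frac{8 \left(- 2 k - 7\right)}{k^{4} + 14 k^{3} + 65 k^{2} + 112 k + 60} ≠ 0.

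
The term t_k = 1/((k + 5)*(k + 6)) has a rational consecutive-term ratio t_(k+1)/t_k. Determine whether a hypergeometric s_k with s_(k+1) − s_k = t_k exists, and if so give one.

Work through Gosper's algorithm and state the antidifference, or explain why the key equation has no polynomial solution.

s_k = k/(5*(k + 5))

t_(k+1)/t_k = (k + 5)/(k + 7).
So A=k + 5 and B=k + 7, with C=1.
Key eq: (k + 5)·f(k+1) = (k + 6)·f(k) + (1).
From deg A=1, deg B=1, deg C=0: d=1.
Solve for f: f(k) = k/5 (degree 1 ≤ 1).
R(k) = B(k−1)·f(k)/C(k) = k*(k + 6)/5; s_k = R·t_k = k/(5*(k + 5)).
Δs = 1/(k**2 + 11*k + 30), as required.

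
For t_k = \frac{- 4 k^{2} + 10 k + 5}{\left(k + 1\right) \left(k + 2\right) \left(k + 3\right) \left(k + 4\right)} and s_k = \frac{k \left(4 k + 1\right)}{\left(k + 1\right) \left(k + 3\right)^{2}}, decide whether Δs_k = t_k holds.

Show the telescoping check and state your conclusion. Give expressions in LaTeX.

s_(k+1) = (k + 1)*(4*k + 5)/((k + 2)*(k + 4)**2)
s_(k+1) − s_k = (-k*(k + 2)*(k + 4)**2*(4*k + 1) + (k + 1)**2*(k + 3)**2*(4*k + 5))/((k + 1)*(k + 2)*(k + 3)**2*(k + 4)**2)
(s_(k+1) − s_k) − t_k = (8*k**3 + 19*k**2 - 31*k - 15)/(k**6 + 17*k**5 + 117*k**4 + 415*k**3 + 794*k**2 + 768*k + 288)

Invalid: residual \frac{8 k^{3} + 19 k^{2} - 31 k - 15}{k^{6} + 17 k^{5} + 117 k^{4} + 415 k^{3} + 794 k^{2} + 768 k + 288} ≠ 0.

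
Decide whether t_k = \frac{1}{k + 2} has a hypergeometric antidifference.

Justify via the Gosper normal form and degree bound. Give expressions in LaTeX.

Ratio r(k) = (k + 2)/(k + 3).
Factor: A=k + 2; B=k + 3; C=1.
Key eq: (k + 2)·f(k+1) = (k + 2)·f(k) + (1).
Bound: deg f ≤ 0.
Write f(k) = c0. Then LHS − RHS = -1, requiring -1 = 0: contradictory. No certificate.

No — key equation has no polynomial f.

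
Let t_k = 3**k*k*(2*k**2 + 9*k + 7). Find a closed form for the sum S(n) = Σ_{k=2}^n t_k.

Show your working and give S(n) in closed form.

S(n) = 3*3**n*n**3 + 9*3**n*n**2 + 6*3**n*n - 54

t_(k+1)/t_k = 3*(2*k**2 + 13*k + 18)/(k*(2*k + 7)).
Take A(k)=3, B(k)=1, C(k)=k**3 + 9*k**2/2 + 7*k/2.
Key eq: (3)·f(k+1) = (1)·f(k) + (k**3 + 9*k**2/2 + 7*k/2).
Degrees (0,0,3) ⇒ d ≤ 3.
Match coefficients ⇒ f(k) = k*(k - 1)*(k + 1)/2.
Get s_k = R·t_k = 3**k*k*(k**2 - 1) with R(k) = B(k−1)f(k)/C(k) = (k - 1)/(2*k + 7).
Verify: 3**k*k*(2*k**2 + 9*k + 7) matches t_k.
Evaluate: s_(n+1) = 3**(n + 1)*n*(n**2 + 3*n + 2); subtract s_(2) = 54 ⇒ S(n) = 3*3**n*n**3 + 9*3**n*n**2 + 6*3**n*n - 54.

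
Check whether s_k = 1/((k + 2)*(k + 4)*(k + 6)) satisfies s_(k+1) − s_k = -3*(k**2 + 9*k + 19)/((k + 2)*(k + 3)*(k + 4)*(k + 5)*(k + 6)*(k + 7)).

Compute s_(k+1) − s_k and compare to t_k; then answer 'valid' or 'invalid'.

valid (s_(k+1) − s_k reduces to t_k)

s_(k+1) = 1/((k + 3)*(k + 5)*(k + 7))
s_(k+1) − s_k = 1/((k + 3)*(k + 5)*(k + 7)) - 1/((k + 2)*(k + 4)*(k + 6))
(s_(k+1) − s_k) − t_k = 0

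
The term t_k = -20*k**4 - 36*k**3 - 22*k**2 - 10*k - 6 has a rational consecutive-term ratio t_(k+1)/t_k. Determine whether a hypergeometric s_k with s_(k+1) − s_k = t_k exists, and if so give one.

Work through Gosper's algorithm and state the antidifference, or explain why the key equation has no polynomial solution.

The ratio is (10*k**4 + 58*k**3 + 125*k**2 + 121*k + 47)/(10*k**4 + 18*k**3 + 11*k**2 + 5*k + 3).
So A=1 and B=1, with C=k**4 + 9*k**3/5 + 11*k**2/10 + k/2 + 3/10.
Set up (1)·f(k+1) − (1)·f(k) − (k**4 + 9*k**3/5 + 11*k**2/10 + k/2 + 3/10) = 0.
From deg A=0, deg B=0, deg C=4: d=5.
Coefficient equations give f(k) = k*(4*k**4 - k**3 - 4*k**2 + 3*k + 4)/20.
R(k) = B(k−1)·f(k)/C(k) = k*(4*k**4 - k**3 - 4*k**2 + 3*k + 4)/(2*(10*k**4 + 18*k**3 + 11*k**2 + 5*k + 3)); s_k = R·t_k = k*(-4*k**4 + k**3 + 4*k**2 - 3*k - 4).
Check: Δs_k = -20*k**4 - 36*k**3 - 22*k**2 - 10*k - 6. ✓

s_k = k*(-4*k**4 + k**3 + 4*k**2 - 3*k - 4)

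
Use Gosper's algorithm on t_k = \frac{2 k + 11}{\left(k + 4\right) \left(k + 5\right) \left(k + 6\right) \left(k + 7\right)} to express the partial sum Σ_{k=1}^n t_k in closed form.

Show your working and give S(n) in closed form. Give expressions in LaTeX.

S(n) = \frac{n \left(n + 12\right)}{35 \left(n^{2} + 12 n + 35\right)}

The ratio is (k + 4)*(2*k + 13)/((k + 8)*(2*k + 11)).
Normal form (A,B,C) = (k + 4, k + 8, k + 11/2).
f must satisfy (k + 4)·f(k+1) − (k + 7)·f(k) = k + 11/2.
deg f ≤ 3 (via 1,1,1).
Solve for f: f(k) = k*(k + 5)*(k + 10)/48 (degree 3 ≤ 3).
R(k) = B(k−1)·f(k)/C(k) = k*(k + 5)*(k + 7)*(k + 10)/(24*(2*k + 11)); s_k = R·t_k = k*(k + 10)/(24*(k**2 + 10*k + 24)).
Check: Δs_k = (2*k + 11)/(k**4 + 22*k**3 + 179*k**2 + 638*k + 840). ✓
Telescope: S(n) = s_(n+1) − s_(1) = (n**2 + 12*n + 11)/(24*(n**2 + 12*n + 35)) − (11/840) = n*(n + 12)/(35*(n**2 + 12*n + 35)).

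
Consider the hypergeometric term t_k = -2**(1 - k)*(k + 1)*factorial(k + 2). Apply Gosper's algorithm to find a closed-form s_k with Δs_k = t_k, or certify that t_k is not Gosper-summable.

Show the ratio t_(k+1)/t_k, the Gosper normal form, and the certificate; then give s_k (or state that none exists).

s_k = -2**(2 - k)*factorial(k + 2)

r(k) = (k + 2)*(k + 3)/(2*(k + 1)) after simplifying.
A = k/2 + 3/2, B = 1, C = k + 1.
Solve (k/2 + 3/2)·f(k+1) − (1)·f(k) = k + 1.
From deg A=1, deg B=0, deg C=1: d=0.
Solving with deg f ≤ 0: f(k) = 2.
Certificate R = B(k−1)f/C = 2/(k + 1) gives s_k = -2**(2 - k)*factorial(k + 2).
Check: Δs_k = -2**(1 - k)*(k + 1)*factorial(k + 2). ✓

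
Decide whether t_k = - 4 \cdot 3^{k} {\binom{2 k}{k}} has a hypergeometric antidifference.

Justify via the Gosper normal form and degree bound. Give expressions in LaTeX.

Step 1: r(k) = 6*(2*k + 1)/(k + 1).
Take A(k)=12*k + 6, B(k)=k + 1, C(k)=1.
Set up (12*k + 6)·f(k+1) − (k)·f(k) − (1) = 0.
Bound: deg f ≤ -1.
Negative degree bound (-1): no f exists, t_k not Gosper-summable.

No — key equation has no polynomial f.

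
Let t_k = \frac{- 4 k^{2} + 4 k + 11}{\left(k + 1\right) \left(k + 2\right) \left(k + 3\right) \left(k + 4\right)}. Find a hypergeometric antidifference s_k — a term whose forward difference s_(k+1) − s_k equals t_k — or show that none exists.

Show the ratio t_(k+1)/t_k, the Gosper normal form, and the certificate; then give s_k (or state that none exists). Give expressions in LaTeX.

s_k = \frac{k \left(k^{2} + 30 k + 35\right)}{6 \left(k + 1\right) \left(k + 2\right) \left(k + 3\right)}

t_(k+1)/t_k = (k + 1)*(4*k - 4*(k + 1)**2 + 15)/((k + 5)*(-4*k**2 + 4*k + 11)).
Take A(k)=k + 1, B(k)=k + 5, C(k)=k**2 - k - 11/4.
Need (k + 1)·f(k+1) − (k + 4)·f(k) = k**2 - k - 11/4.
d = 3 from the (1,1,2) case.
A polynomial solution: f(k) = -k*(k**2 + 30*k + 35)/24.
Get s_k = R·t_k = k*(k**2 + 30*k + 35)/(6*(k + 1)*(k + 2)*(k + 3)) with R(k) = B(k−1)f(k)/C(k) = -k*(k + 4)*(k**2 + 30*k + 35)/(6*(4*k**2 - 4*k - 11)).
Δs = (-4*k**2 + 4*k + 11)/(k**4 + 10*k**3 + 35*k**2 + 50*k + 24), as required.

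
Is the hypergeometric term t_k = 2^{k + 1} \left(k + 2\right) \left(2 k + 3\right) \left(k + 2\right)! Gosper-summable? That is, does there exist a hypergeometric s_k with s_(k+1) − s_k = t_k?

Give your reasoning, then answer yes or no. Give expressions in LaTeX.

t_(k+1)/t_k = (k + 3)**2*(4*k + 10)/((k + 2)*(2*k + 3)).
So A=2*k + 6 and B=1, with C=k**2 + 7*k/2 + 3.
Solve (2*k + 6)·f(k+1) − (1)·f(k) = k**2 + 7*k/2 + 3.
deg f ≤ 1 (via 1,0,2).
Solve for f: f(k) = k/2 (degree 1 ≤ 1).
So s_k = (B(k−1)f/C)·t_k = (k/((k + 2)*(2*k + 3)))·t_k = 2**(k + 1)*k*factorial(k + 2).
Δs = 2**(k + 1)*(k + 2)*(2*k + 3)*factorial(k + 2), as required.

Yes. s_k = 2^{k + 1} k \left(k + 2\right)!.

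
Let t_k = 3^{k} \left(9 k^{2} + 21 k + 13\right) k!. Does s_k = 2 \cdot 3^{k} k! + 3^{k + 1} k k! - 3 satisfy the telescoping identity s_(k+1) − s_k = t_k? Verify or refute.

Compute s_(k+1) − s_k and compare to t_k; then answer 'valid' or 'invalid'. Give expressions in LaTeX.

s_(k+1) = 9*3**k*k**2*factorial(k) + 24*3**k*k*factorial(k) + 15*3**k*factorial(k) - 3
s_(k+1) − s_k = 3**k*(9*k**2 + 21*k + 13)*factorial(k)
(s_(k+1) − s_k) − t_k = 0

valid; difference matches t_k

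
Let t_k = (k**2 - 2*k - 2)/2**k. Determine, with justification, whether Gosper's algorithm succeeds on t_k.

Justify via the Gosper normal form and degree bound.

Yes. s_k = 2**(1 - k)*(1 - k**2).

The ratio is (k**2 - 3)/(2*(k**2 - 2*k - 2)).
A = 1/2, B = 1, C = k**2 - 2*k - 2.
f must satisfy (1/2)·f(k+1) − (1)·f(k) = k**2 - 2*k - 2.
d = 2 from the (0,0,2) case.
Solving with deg f ≤ 2: f(k) = -2*(k - 1)*(k + 1).
Get s_k = R·t_k = 2**(1 - k)*(1 - k**2) with R(k) = B(k−1)f(k)/C(k) = -2*(k - 1)*(k + 1)/(k**2 - 2*k - 2).
Verify: (k**2 - 2*k - 2)/2**k matches t_k.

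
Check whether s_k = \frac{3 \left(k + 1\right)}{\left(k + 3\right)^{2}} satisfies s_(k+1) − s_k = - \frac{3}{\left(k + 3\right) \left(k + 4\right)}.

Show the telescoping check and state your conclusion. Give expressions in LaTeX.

Invalid: residual \frac{6 \left(2 k + 7\right)}{k^{4} + 14 k^{3} + 73 k^{2} + 168 k + 144} ≠ 0.

s_(k+1) = 3*(k + 2)/(k + 4)**2
s_(k+1) − s_k = 3*(-k**2 - 3*k + 2)/(k**4 + 14*k**3 + 73*k**2 + 168*k + 144)
(s_(k+1) − s_k) − t_k = 6*(2*k + 7)/(k**4 + 14*k**3 + 73*k**2 + 168*k + 144)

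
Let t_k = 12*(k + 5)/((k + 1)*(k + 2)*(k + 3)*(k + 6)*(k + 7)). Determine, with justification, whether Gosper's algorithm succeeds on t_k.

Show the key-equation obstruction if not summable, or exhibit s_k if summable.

The ratio is (k + 1)*(k + 6)**2/((k + 4)*(k + 5)*(k + 8)).
Normal form (A,B,C) = (k + 1, k + 8, k**3 + 14*k**2 + 65*k + 100).
Key eq: (k + 1)·f(k+1) = (k + 7)·f(k) + (k**3 + 14*k**2 + 65*k + 100).
Bound: deg f ≤ 6.
Solve for f: f(k) = k*(k + 3)*(k + 4)**2*(k + 5)**2/36 (degree 6 ≤ 6).
R(k) = B(k−1)·f(k)/C(k) = k*(k + 3)*(k + 4)*(k + 7)/36; s_k = R·t_k = k*(k**2 + 9*k + 20)/(3*(k**3 + 9*k**2 + 20*k + 12)).
Check: Δs_k = 12*(k + 5)/(k**5 + 19*k**4 + 131*k**3 + 401*k**2 + 540*k + 252). ✓

Yes. s_k = k*(k**2 + 9*k + 20)/(3*(k**3 + 9*k**2 + 20*k + 12)).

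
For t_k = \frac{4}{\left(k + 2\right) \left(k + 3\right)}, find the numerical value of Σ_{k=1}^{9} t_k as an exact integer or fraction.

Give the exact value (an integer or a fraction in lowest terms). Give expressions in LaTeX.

Σ = 1

t_(k+1)/t_k = (k + 2)/(k + 4).
Take A(k)=k + 2, B(k)=k + 4, C(k)=1.
Solve (k + 2)·f(k+1) − (k + 3)·f(k) = 1.
Degrees (1,1,0) ⇒ d ≤ 1.
Solve for f: f(k) = k/2 (degree 1 ≤ 1).
So s_k = (B(k−1)f/C)·t_k = (k*(k + 3)/2)·t_k = 2*k/(k + 2).
Δs = 4/(k**2 + 5*k + 6), as required.
Σ_(k=1)^(9) t_k = s_(10) − s_(1) = 5/3 − (2/3) = 1.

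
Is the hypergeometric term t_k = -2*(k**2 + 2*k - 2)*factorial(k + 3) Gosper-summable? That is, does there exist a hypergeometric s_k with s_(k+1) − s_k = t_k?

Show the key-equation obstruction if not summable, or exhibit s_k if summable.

Yes. s_k = -2*(k - 2)*factorial(k + 3).

Step 1: r(k) = (k + 4)*(2*k + (k + 1)**2)/(k**2 + 2*k - 2).
Normal form (A,B,C) = (k + 4, 1, k**2 + 2*k - 2).
Solve (k + 4)·f(k+1) − (1)·f(k) = k**2 + 2*k - 2.
d = 1 from the (1,0,2) case.
A polynomial solution: f(k) = k - 2.
Get s_k = R·t_k = -2*(k - 2)*factorial(k + 3) with R(k) = B(k−1)f(k)/C(k) = (k - 2)/(k**2 + 2*k - 2).
Δs = -2*(k**2 + 2*k - 2)*factorial(k + 3), as required.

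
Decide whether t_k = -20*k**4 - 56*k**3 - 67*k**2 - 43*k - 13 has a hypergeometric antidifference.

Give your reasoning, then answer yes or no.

The ratio is (20*k**4 + 136*k**3 + 355*k**2 + 425*k + 199)/(20*k**4 + 56*k**3 + 67*k**2 + 43*k + 13).
Gosper form: A/B · C(k+1)/C(k) with A=1, B=1, C=k**4 + 14*k**3/5 + 67*k**2/20 + 43*k/20 + 13/20.
Solve (1)·f(k+1) − (1)·f(k) = k**4 + 14*k**3/5 + 67*k**2/20 + 43*k/20 + 13/20.
deg f ≤ 5 (via 0,0,4).
A polynomial solution: f(k) = k*(4*k**4 + 4*k**3 + k**2 + 2*k + 2)/20.
Get s_k = R·t_k = k*(-4*k**4 - 4*k**3 - k**2 - 2*k - 2) with R(k) = B(k−1)f(k)/C(k) = k*(4*k**4 + 4*k**3 + k**2 + 2*k + 2)/(20*k**4 + 56*k**3 + 67*k**2 + 43*k + 13).
s_(k+1) − s_k = -20*k**4 - 56*k**3 - 67*k**2 - 43*k - 13 = t_k.

Yes. s_k = k*(-4*k**4 - 4*k**3 - k**2 - 2*k - 2).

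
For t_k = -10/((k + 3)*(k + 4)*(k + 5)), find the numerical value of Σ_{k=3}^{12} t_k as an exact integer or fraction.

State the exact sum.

Σ = -575/5712

Step 1: r(k) = (k + 3)/(k + 6).
Take A(k)=k + 3, B(k)=k + 6, C(k)=1.
Set up (k + 3)·f(k+1) − (k + 5)·f(k) − (1) = 0.
Degrees (1,1,0) ⇒ d ≤ 2.
Coefficient equations give f(k) = k*(k + 7)/24.
So s_k = (B(k−1)f/C)·t_k = (k*(k + 5)*(k + 7)/24)·t_k = 5*k*(-k - 7)/(12*(k + 3)*(k + 4)).
Check: Δs_k = -10/(k**3 + 12*k**2 + 47*k + 60). ✓
Σ_(k=3)^(12) t_k = s_(13) − s_(3) = -325/816 − (-25/84) = -575/5712.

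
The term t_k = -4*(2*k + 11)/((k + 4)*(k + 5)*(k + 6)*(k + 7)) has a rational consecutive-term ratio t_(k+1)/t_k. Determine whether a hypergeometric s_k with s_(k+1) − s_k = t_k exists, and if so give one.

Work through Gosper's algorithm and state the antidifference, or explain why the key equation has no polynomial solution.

s_k = k*(-k - 10)/(6*(k**2 + 10*k + 24))

The ratio is (k + 4)*(2*k + 13)/((k + 8)*(2*k + 11)).
A = k + 4, B = k + 8, C = k + 11/2.
Need (k + 4)·f(k+1) − (k + 7)·f(k) = k + 11/2.
From deg A=1, deg B=1, deg C=1: d=3.
Solve for f: f(k) = k*(k + 5)*(k + 10)/48 (degree 3 ≤ 3).
Get s_k = R·t_k = k*(-k - 10)/(6*(k**2 + 10*k + 24)) with R(k) = B(k−1)f(k)/C(k) = k*(k + 5)*(k + 7)*(k + 10)/(24*(2*k + 11)).
Δs = 4*(-2*k - 11)/(k**4 + 22*k**3 + 179*k**2 + 638*k + 840), as required.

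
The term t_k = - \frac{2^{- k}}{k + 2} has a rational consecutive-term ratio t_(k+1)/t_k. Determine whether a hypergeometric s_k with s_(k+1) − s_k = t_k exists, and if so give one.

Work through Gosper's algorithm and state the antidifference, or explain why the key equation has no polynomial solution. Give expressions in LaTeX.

no hypergeometric antidifference exists

Ratio r(k) = (k + 2)/(2*(k + 3)).
So A=k/2 + 1 and B=k + 3, with C=1.
Set up (k/2 + 1)·f(k+1) − (k + 2)·f(k) − (1) = 0.
d = -1 from the (1,1,0) case.
Negative degree bound (-1): no f exists, t_k not Gosper-summable.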